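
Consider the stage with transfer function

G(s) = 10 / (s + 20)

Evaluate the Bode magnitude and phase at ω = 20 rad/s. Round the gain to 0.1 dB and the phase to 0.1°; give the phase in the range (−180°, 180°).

Substitute s = j20:
Numerator: 10 = 10 + j0
Denominator: (j20) + 20 = 20 + j20
|N| = √(10² + 0²) ≈ 10, ∠N ≈ 0.00°
|D| = √(20² + 20²) ≈ 28.284, ∠D ≈ 45.00°
|G| = 10 / 28.284 ≈ 0.35356
Gain = 20 log₁₀(0.35356) ≈ -9.03 dB
∠G = 0.00° − 45.00° = -45.00°

-9.0 dB, -45.0°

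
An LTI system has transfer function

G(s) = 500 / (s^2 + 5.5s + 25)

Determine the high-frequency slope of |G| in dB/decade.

Each pole contributes −20 dB/decade at high frequency; each zero contributes +20 dB/decade.
Net: 0 zero(s) − 2 pole(s) → -40 dB/decade.

-40 dB/decade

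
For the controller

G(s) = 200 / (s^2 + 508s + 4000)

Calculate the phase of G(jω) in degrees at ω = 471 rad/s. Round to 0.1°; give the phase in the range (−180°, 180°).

Substitute s = j471:
Numerator: 200 = 200 + j0
Denominator: (j471)^2 + 508(j471) + 4000 = -217841 + j239268
|N| = √(200² + 0²) ≈ 200, ∠N ≈ 0.00°
|D| = √(217841² + 239268²) ≈ 3.2358e+05, ∠D ≈ 132.32°
∠G = 0.00° − 132.32° = -132.32°

-132.3°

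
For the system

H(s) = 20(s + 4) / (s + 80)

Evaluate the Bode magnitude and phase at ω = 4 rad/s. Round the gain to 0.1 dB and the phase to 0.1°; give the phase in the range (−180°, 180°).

3.0 dB, 42.1°

At s = jω = j4:
zero (s+4): 4 + j4 → |·| = √(4²+4²) = √32 ≈ 5.6569, ∠ = arctan(4/4) ≈ 45.00°
pole (s+80): 80 + j4 → |·| = √(80²+4²) = √6416 ≈ 80.1, ∠ = arctan(4/80) ≈ 2.86°
|H| = 20 · 5.6569 / 80.1 ≈ 1.4125
Gain = 20 log₁₀(1.4125) ≈ 3.00 dB
∠H = 45.00° − 2.86° = 42.14°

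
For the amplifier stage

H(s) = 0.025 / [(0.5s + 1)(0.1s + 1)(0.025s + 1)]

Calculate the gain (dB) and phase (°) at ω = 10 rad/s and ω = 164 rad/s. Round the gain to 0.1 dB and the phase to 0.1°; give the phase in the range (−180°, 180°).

ω = 10: -49.5 dB, -137.7°; ω = 164: -107.1 dB, 107.9°

At ω = 10 rad/s:
pole (1 + j10·0.5) = 1 + j5 → |·| ≈ 5.099, ∠ ≈ 78.69°
pole (1 + j10·0.1) = 1 + j1 → |·| ≈ 1.4142, ∠ ≈ 45.00°
pole (1 + j10·0.025) = 1 + j0.25 → |·| ≈ 1.0308, ∠ ≈ 14.04°
|H| = 0.025 · 1 / (5.099 · 1.4142 · 1.0308) ≈ 0.0033633
Gain = 20 log₁₀(0.0033633) ≈ -49.46 dB
∠H = (0°) − (78.69° + 45.00° + 14.04°) = -137.73°

At ω = 164 rad/s:
pole (1 + j164·0.5) = 1 + j82 → |·| ≈ 82.006, ∠ ≈ 89.30°
pole (1 + j164·0.1) = 1 + j16.4 → |·| ≈ 16.43, ∠ ≈ 86.51°
pole (1 + j164·0.025) = 1 + j4.1 → |·| ≈ 4.2202, ∠ ≈ 76.29°
|H| = 0.025 · 1 / (82.006 · 16.43 · 4.2202) ≈ 4.3967e-06
Gain = 20 log₁₀(4.3967e-06) ≈ -107.14 dB
∠H = (0°) − (89.30° + 86.51° + 76.29°) = -252.10° ≡ 107.90° (principal value)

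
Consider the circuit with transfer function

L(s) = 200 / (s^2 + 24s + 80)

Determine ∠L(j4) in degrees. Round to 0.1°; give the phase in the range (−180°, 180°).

Substitute s = j4:
Numerator: 200 = 200 + j0
Denominator: (j4)^2 + 24(j4) + 80 = 64 + j96
|N| = √(200² + 0²) ≈ 200, ∠N ≈ 0.00°
|D| = √(64² + 96²) ≈ 115.38, ∠D ≈ 56.31°
∠L = 0.00° − 56.31° = -56.31°

-56.3°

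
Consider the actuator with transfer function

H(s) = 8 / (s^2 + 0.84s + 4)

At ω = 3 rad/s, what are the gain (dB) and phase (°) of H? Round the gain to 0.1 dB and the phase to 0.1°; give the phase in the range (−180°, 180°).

At s = jω = j3:
quadratic: (j3)² + 0.84·j3 + 4 = -5 + j2.52 → |·| ≈ 5.5991, ∠ ≈ 153.25°
|H| = 8 / 5.5991 ≈ 1.4288
Gain = 20 log₁₀(1.4288) ≈ 3.10 dB
∠H = 0.00° − 153.25° = -153.25°

3.1 dB, -153.3°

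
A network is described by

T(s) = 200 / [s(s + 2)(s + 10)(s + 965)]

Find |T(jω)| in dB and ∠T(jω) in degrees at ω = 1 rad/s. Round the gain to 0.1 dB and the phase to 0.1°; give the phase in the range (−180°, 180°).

At s = jω = j1:
pole (s+2): 2 + j1 → |·| = √(2²+1²) = √5 ≈ 2.2361, ∠ = arctan(1/2) ≈ 26.57°
pole (s+10): 10 + j1 → |·| = √(10²+1²) = √101 ≈ 10.05, ∠ = arctan(1/10) ≈ 5.71°
pole (s+965): 965 + j1 → |·| = √(965²+1²) = √931226 ≈ 965, ∠ = arctan(1/965) ≈ 0.06°
pole at origin: |s| = 1, ∠ = 90.00° (in denominator)
|T| = 200 / 21686 ≈ 0.0092225
Gain = 20 log₁₀(0.0092225) ≈ -40.70 dB
∠T = 0.00° − 122.34° = -122.34°

-40.7 dB, -122.3°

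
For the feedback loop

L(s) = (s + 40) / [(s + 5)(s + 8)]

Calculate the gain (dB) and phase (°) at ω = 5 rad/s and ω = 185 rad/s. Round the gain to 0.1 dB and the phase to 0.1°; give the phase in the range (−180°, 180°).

At s = jω = j5:
zero (s+40): 40 + j5 → |·| = √(40²+5²) = √1625 ≈ 40.311, ∠ = arctan(5/40) ≈ 7.13°
pole (s+5): 5 + j5 → |·| = √(5²+5²) = √50 ≈ 7.0711, ∠ = arctan(5/5) ≈ 45.00°
pole (s+8): 8 + j5 → |·| = √(8²+5²) = √89 ≈ 9.434, ∠ = arctan(5/8) ≈ 32.01°
|L| = 1 · 40.311 / 66.709 ≈ 0.60428
Gain = 20 log₁₀(0.60428) ≈ -4.38 dB
∠L = 7.13° − 77.01° = -69.88°

At s = jω = j185:
zero (s+40): 40 + j185 → |·| = √(40²+185²) = √35825 ≈ 189.27, ∠ = arctan(185/40) ≈ 77.80°
pole (s+5): 5 + j185 → |·| = √(5²+185²) = √34250 ≈ 185.07, ∠ = arctan(185/5) ≈ 88.45°
pole (s+8): 8 + j185 → |·| = √(8²+185²) = √34289 ≈ 185.17, ∠ = arctan(185/8) ≈ 87.52°
|L| = 1 · 189.27 / 34269 ≈ 0.0055231
Gain = 20 log₁₀(0.0055231) ≈ -45.16 dB
∠L = 77.80° − 175.97° = -98.17°

ω = 5: -4.4 dB, -69.9°; ω = 185: -45.2 dB, -98.2°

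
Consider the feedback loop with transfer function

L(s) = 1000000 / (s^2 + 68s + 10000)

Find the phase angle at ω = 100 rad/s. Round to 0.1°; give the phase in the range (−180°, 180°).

-90.0°

At s = jω = j100:
quadratic: (j100)² + 68·j100 + 10000 = 0 + j6800 → |·| ≈ 6800, ∠ ≈ 90.00°
∠L = 0.00° − 90.00° = -90.00°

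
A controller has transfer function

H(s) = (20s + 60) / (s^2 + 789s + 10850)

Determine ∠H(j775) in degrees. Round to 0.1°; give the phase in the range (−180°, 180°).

-44.2°

Substitute s = j775:
Numerator: 20(j775) + 60 = 60 + j15500
Denominator: (j775)^2 + 789(j775) + 10850 = -589775 + j611475
|N| = √(60² + 15500²) ≈ 15500, ∠N ≈ 89.78°
|D| = √(589775² + 611475²) ≈ 8.4955e+05, ∠D ≈ 133.97°
∠H = 89.78° − 133.97° = -44.19°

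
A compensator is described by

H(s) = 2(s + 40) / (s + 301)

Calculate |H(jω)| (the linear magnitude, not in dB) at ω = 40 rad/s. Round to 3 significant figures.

At s = jω = j40:
zero (s+40): 40 + j40 → |·| = √(40²+40²) = √3200 ≈ 56.569, ∠ = arctan(40/40) ≈ 45.00°
pole (s+301): 301 + j40 → |·| = √(301²+40²) = √92201 ≈ 303.65, ∠ = arctan(40/301) ≈ 7.57°
|H| = 2 · 56.569 / 303.65 ≈ 0.37259

0.373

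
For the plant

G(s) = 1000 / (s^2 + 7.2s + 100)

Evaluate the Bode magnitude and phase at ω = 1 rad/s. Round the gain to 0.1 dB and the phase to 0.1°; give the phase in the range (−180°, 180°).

At s = jω = j1:
quadratic: (j1)² + 7.2·j1 + 100 = 99 + j7.2 → |·| ≈ 99.261, ∠ ≈ 4.16°
|G| = 1000 / 99.261 ≈ 10.074
Gain = 20 log₁₀(10.074) ≈ 20.06 dB
∠G = 0.00° − 4.16° = -4.16°

20.1 dB, -4.2°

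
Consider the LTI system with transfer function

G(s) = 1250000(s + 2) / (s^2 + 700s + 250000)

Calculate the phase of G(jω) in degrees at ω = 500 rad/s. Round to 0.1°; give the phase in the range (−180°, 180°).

-0.2°

At s = jω = j500:
zero (s+2): 2 + j500 → |·| = √(2²+500²) = √250004 ≈ 500, ∠ = arctan(500/2) ≈ 89.77°
quadratic: (j500)² + 700·j500 + 250000 = 0 + j350000 → |·| ≈ 3.5e+05, ∠ ≈ 90.00°
∠G = 89.77° − 90.00° = -0.23°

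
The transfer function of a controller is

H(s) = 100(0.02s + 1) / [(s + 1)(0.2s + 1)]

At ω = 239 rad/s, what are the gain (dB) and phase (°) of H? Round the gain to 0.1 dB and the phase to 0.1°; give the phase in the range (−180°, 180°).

At ω = 239 rad/s:
zero (1 + j239·0.02) = 1 + j4.78 → |·| ≈ 4.8835, ∠ ≈ 78.18°
pole (1 + j239·1) = 1 + j239 → |·| ≈ 239, ∠ ≈ 89.76°
pole (1 + j239·0.2) = 1 + j47.8 → |·| ≈ 47.81, ∠ ≈ 88.80°
|H| = 100 · 4.8835 / (239 · 47.81) ≈ 0.042738
Gain = 20 log₁₀(0.042738) ≈ -27.38 dB
∠H = (78.18°) − (89.76° + 88.80°) = -100.38°

-27.4 dB, -100.4°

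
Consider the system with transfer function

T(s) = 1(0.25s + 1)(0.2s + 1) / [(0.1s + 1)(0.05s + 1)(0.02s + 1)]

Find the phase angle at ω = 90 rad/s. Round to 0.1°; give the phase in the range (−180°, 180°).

At ω = 90 rad/s:
zero (1 + j90·0.25) = 1 + j22.5 → |·| ≈ 22.522, ∠ ≈ 87.46°
zero (1 + j90·0.2) = 1 + j18 → |·| ≈ 18.028, ∠ ≈ 86.82°
pole (1 + j90·0.1) = 1 + j9 → |·| ≈ 9.0554, ∠ ≈ 83.66°
pole (1 + j90·0.05) = 1 + j4.5 → |·| ≈ 4.6098, ∠ ≈ 77.47°
pole (1 + j90·0.02) = 1 + j1.8 → |·| ≈ 2.0591, ∠ ≈ 60.95°
∠T = (87.46° + 86.82°) − (83.66° + 77.47° + 60.95°) = -47.80°

-47.8°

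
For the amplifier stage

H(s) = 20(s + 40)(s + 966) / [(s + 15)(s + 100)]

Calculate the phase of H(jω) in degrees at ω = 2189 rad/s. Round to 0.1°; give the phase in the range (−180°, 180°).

-21.9°

At s = jω = j2189:
zero (s+40): 40 + j2189 → |·| = √(40²+2189²) = √4793321 ≈ 2189.4, ∠ = arctan(2189/40) ≈ 88.95°
zero (s+966): 966 + j2189 → |·| = √(966²+2189²) = √5724877 ≈ 2392.7, ∠ = arctan(2189/966) ≈ 66.19°
pole (s+15): 15 + j2189 → |·| = √(15²+2189²) = √4791946 ≈ 2189.1, ∠ = arctan(2189/15) ≈ 89.61°
pole (s+100): 100 + j2189 → |·| = √(100²+2189²) = √4801721 ≈ 2191.3, ∠ = arctan(2189/100) ≈ 87.38°
∠H = 155.14° − 176.99° = -21.85°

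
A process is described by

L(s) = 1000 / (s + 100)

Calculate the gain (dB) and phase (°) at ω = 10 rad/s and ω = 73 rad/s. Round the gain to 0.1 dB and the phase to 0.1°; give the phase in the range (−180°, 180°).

Substitute s = j10:
Numerator: 1000 = 1000 + j0
Denominator: (j10) + 100 = 100 + j10
|N| = √(1000² + 0²) ≈ 1000, ∠N ≈ 0.00°
|D| = √(100² + 10²) ≈ 100.5, ∠D ≈ 5.71°
|L| = 1000 / 100.5 ≈ 9.9502
Gain = 20 log₁₀(9.9502) ≈ 19.96 dB
∠L = 0.00° − 5.71° = -5.71°

Substitute s = j73:
Numerator: 1000 = 1000 + j0
Denominator: (j73) + 100 = 100 + j73
|N| = √(1000² + 0²) ≈ 1000, ∠N ≈ 0.00°
|D| = √(100² + 73²) ≈ 123.81, ∠D ≈ 36.13°
|L| = 1000 / 123.81 ≈ 8.0769
Gain = 20 log₁₀(8.0769) ≈ 18.14 dB
∠L = 0.00° − 36.13° = -36.13°

ω = 10: 20.0 dB, -5.7°; ω = 73: 18.1 dB, -36.1°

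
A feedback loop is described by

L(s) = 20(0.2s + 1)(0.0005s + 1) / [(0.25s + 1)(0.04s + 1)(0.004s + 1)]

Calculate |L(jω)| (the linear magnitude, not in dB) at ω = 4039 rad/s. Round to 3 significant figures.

0.0138

At ω = 4039 rad/s:
zero (1 + j4039·0.2) = 1 + j807.8 → |·| ≈ 807.8, ∠ ≈ 89.93°
zero (1 + j4039·0.0005) = 1 + j2.0195 → |·| ≈ 2.2535, ∠ ≈ 63.66°
pole (1 + j4039·0.25) = 1 + j1009.75 → |·| ≈ 1009.8, ∠ ≈ 89.94°
pole (1 + j4039·0.04) = 1 + j161.56 → |·| ≈ 161.56, ∠ ≈ 89.65°
pole (1 + j4039·0.004) = 1 + j16.156 → |·| ≈ 16.187, ∠ ≈ 86.46°
|L| = 20 · 807.8 · 2.2535 / (1009.8 · 161.56 · 16.187) ≈ 0.013787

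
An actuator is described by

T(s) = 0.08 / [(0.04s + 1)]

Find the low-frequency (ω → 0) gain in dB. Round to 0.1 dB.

T(0) = 0.08 · 1 / 1 = 0.08
20 log₁₀(0.08) ≈ -21.94 dB

-21.9 dB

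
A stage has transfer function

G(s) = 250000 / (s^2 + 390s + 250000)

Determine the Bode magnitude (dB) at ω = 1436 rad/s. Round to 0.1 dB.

-17.6 dB

At s = jω = j1436:
quadratic: (j1436)² + 390·j1436 + 250000 = -1812096 + j560040 → |·| ≈ 1.8967e+06, ∠ ≈ 162.83°
|G| = 250000 / 1.8967e+06 ≈ 0.13181
Gain = 20 log₁₀(0.13181) ≈ -17.60 dB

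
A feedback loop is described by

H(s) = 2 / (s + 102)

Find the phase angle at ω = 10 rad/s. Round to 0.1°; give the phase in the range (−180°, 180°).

-5.6°

At s = jω = j10:
pole (s+102): 102 + j10 → |·| = √(102²+10²) = √10504 ≈ 102.49, ∠ = arctan(10/102) ≈ 5.60°
∠H = 0.00° − 5.60° = -5.60°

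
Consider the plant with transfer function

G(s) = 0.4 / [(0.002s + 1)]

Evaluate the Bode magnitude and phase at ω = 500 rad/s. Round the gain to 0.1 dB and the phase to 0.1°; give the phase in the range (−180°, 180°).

-11.0 dB, -45.0°

At ω = 500 rad/s:
pole (1 + j500·0.002) = 1 + j1 → |·| ≈ 1.4142, ∠ ≈ 45.00°
|G| = 0.4 · 1 / (1.4142) ≈ 0.28285
Gain = 20 log₁₀(0.28285) ≈ -10.97 dB
∠G = (0°) − (45.00°) = -45.00°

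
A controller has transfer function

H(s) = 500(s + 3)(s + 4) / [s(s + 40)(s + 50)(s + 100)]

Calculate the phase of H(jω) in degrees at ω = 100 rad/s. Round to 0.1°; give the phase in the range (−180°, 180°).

At s = jω = j100:
zero (s+3): 3 + j100 → |·| = √(3²+100²) = √10009 ≈ 100.04, ∠ = arctan(100/3) ≈ 88.28°
zero (s+4): 4 + j100 → |·| = √(4²+100²) = √10016 ≈ 100.08, ∠ = arctan(100/4) ≈ 87.71°
pole (s+40): 40 + j100 → |·| = √(40²+100²) = √11600 ≈ 107.7, ∠ = arctan(100/40) ≈ 68.20°
pole (s+50): 50 + j100 → |·| = √(50²+100²) = √12500 ≈ 111.8, ∠ = arctan(100/50) ≈ 63.43°
pole (s+100): 100 + j100 → |·| = √(100²+100²) = √20000 ≈ 141.42, ∠ = arctan(100/100) ≈ 45.00°
pole at origin: |s| = 100, ∠ = 90.00° (in denominator)
∠H = 175.99° − 266.63° = -90.64°

-90.6°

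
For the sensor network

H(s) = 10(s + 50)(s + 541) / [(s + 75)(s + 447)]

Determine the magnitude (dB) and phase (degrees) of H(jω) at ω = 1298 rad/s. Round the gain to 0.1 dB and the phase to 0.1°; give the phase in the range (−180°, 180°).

At s = jω = j1298:
zero (s+50): 50 + j1298 → |·| = √(50²+1298²) = √1687304 ≈ 1299, ∠ = arctan(1298/50) ≈ 87.79°
zero (s+541): 541 + j1298 → |·| = √(541²+1298²) = √1977485 ≈ 1406.2, ∠ = arctan(1298/541) ≈ 67.37°
pole (s+75): 75 + j1298 → |·| = √(75²+1298²) = √1690429 ≈ 1300.2, ∠ = arctan(1298/75) ≈ 86.69°
pole (s+447): 447 + j1298 → |·| = √(447²+1298²) = √1884613 ≈ 1372.8, ∠ = arctan(1298/447) ≈ 71.00°
|H| = 10 · 1.8267e+06 / 1.7849e+06 ≈ 10.234
Gain = 20 log₁₀(10.234) ≈ 20.20 dB
∠H = 155.16° − 157.69° = -2.53°

20.2 dB, -2.5°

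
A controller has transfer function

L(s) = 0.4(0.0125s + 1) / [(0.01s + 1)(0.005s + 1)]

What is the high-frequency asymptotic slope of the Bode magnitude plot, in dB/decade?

Each pole contributes −20 dB/decade at high frequency; each zero contributes +20 dB/decade.
Net: 1 zero(s) − 2 pole(s) → -20 dB/decade.

-20 dB/decade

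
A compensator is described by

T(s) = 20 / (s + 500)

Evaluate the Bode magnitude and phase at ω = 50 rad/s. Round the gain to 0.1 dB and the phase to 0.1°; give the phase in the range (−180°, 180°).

-28.0 dB, -5.7°

At s = jω = j50:
pole (s+500): 500 + j50 → |·| = √(500²+50²) = √252500 ≈ 502.49, ∠ = arctan(50/500) ≈ 5.71°
|T| = 20 / 502.49 ≈ 0.039802
Gain = 20 log₁₀(0.039802) ≈ -28.00 dB
∠T = 0.00° − 5.71° = -5.71°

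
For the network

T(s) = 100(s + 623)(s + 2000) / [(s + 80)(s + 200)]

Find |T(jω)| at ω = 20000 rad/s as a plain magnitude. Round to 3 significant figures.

101

At s = jω = j20000:
zero (s+623): 623 + j20000 → |·| = √(623²+20000²) = √400388129 ≈ 20010, ∠ = arctan(20000/623) ≈ 88.22°
zero (s+2000): 2000 + j20000 → |·| = √(2000²+20000²) = √404000000 ≈ 20100, ∠ = arctan(20000/2000) ≈ 84.29°
pole (s+80): 80 + j20000 → |·| = √(80²+20000²) = √400006400 ≈ 20000, ∠ = arctan(20000/80) ≈ 89.77°
pole (s+200): 200 + j20000 → |·| = √(200²+20000²) = √400040000 ≈ 20001, ∠ = arctan(20000/200) ≈ 89.43°
|T| = 100 · 4.022e+08 / 4.0002e+08 ≈ 100.54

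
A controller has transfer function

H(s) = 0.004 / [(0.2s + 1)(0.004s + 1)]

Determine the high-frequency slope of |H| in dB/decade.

-40 dB/decade

Each pole contributes −20 dB/decade at high frequency; each zero contributes +20 dB/decade.
Net: 0 zero(s) − 2 pole(s) → -40 dB/decade.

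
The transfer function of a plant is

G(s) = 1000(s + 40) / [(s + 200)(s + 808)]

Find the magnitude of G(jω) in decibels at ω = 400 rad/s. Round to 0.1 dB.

-0.0 dB

At s = jω = j400:
zero (s+40): 40 + j400 → |·| = √(40²+400²) = √161600 ≈ 402, ∠ = arctan(400/40) ≈ 84.29°
pole (s+200): 200 + j400 → |·| = √(200²+400²) = √200000 ≈ 447.21, ∠ = arctan(400/200) ≈ 63.43°
pole (s+808): 808 + j400 → |·| = √(808²+400²) = √812864 ≈ 901.59, ∠ = arctan(400/808) ≈ 26.34°
|G| = 1000 · 402 / 4.032e+05 ≈ 0.99702
Gain = 20 log₁₀(0.99702) ≈ -0.03 dB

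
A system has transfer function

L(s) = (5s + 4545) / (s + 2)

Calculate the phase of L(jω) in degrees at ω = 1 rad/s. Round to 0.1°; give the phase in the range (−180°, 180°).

-26.5°

Substitute s = j1:
Numerator: 5(j1) + 4545 = 4545 + j5
Denominator: (j1) + 2 = 2 + j1
|N| = √(4545² + 5²) ≈ 4545, ∠N ≈ 0.06°
|D| = √(2² + 1²) ≈ 2.2361, ∠D ≈ 26.57°
∠L = 0.06° − 26.57° = -26.51°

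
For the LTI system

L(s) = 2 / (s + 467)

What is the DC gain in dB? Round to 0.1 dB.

L(0) = 2 / (467) ≈ 0.0042827
20 log₁₀(0.0042827) ≈ -47.37 dB

-47.4 dB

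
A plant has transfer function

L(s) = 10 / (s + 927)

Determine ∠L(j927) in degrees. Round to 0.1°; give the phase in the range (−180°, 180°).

-45.0°

Substitute s = j927:
Numerator: 10 = 10 + j0
Denominator: (j927) + 927 = 927 + j927
|N| = √(10² + 0²) ≈ 10, ∠N ≈ 0.00°
|D| = √(927² + 927²) ≈ 1311, ∠D ≈ 45.00°
∠L = 0.00° − 45.00° = -45.00°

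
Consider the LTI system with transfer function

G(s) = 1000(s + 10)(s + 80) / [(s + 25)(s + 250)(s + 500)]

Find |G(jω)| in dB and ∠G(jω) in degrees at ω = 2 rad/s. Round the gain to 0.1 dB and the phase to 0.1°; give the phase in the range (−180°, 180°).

-11.7 dB, 7.5°

At s = jω = j2:
zero (s+10): 10 + j2 → |·| = √(10²+2²) = √104 ≈ 10.198, ∠ = arctan(2/10) ≈ 11.31°
zero (s+80): 80 + j2 → |·| = √(80²+2²) = √6404 ≈ 80.025, ∠ = arctan(2/80) ≈ 1.43°
pole (s+25): 25 + j2 → |·| = √(25²+2²) = √629 ≈ 25.08, ∠ = arctan(2/25) ≈ 4.57°
pole (s+250): 250 + j2 → |·| = √(250²+2²) = √62504 ≈ 250.01, ∠ = arctan(2/250) ≈ 0.46°
pole (s+500): 500 + j2 → |·| = √(500²+2²) = √250004 ≈ 500, ∠ = arctan(2/500) ≈ 0.23°
|G| = 1000 · 816.09 / 3.1351e+06 ≈ 0.26031
Gain = 20 log₁₀(0.26031) ≈ -11.69 dB
∠G = 12.74° − 5.26° = 7.48°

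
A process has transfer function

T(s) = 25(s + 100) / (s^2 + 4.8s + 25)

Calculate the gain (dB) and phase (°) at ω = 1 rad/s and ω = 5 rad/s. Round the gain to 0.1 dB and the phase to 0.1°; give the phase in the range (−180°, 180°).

ω = 1: 40.2 dB, -10.7°; ω = 5: 40.4 dB, -87.1°

At s = jω = j1:
zero (s+100): 100 + j1 → |·| = √(100²+1²) = √10001 ≈ 100, ∠ = arctan(1/100) ≈ 0.57°
quadratic: (j1)² + 4.8·j1 + 25 = 24 + j4.8 → |·| ≈ 24.475, ∠ ≈ 11.31°
|T| = 25 · 100 / 24.475 ≈ 102.15
Gain = 20 log₁₀(102.15) ≈ 40.18 dB
∠T = 0.57° − 11.31° = -10.74°

At s = jω = j5:
zero (s+100): 100 + j5 → |·| = √(100²+5²) = √10025 ≈ 100.12, ∠ = arctan(5/100) ≈ 2.86°
quadratic: (j5)² + 4.8·j5 + 25 = 0 + j24 → |·| ≈ 24, ∠ ≈ 90.00°
|T| = 25 · 100.12 / 24 ≈ 104.29
Gain = 20 log₁₀(104.29) ≈ 40.36 dB
∠T = 2.86° − 90.00° = -87.14°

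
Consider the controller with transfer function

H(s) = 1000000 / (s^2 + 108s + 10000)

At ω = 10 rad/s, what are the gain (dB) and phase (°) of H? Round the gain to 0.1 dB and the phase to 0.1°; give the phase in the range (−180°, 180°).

40.0 dB, -6.2°

At s = jω = j10:
quadratic: (j10)² + 108·j10 + 10000 = 9900 + j1080 → |·| ≈ 9958.7, ∠ ≈ 6.23°
|H| = 1000000 / 9958.7 ≈ 100.41
Gain = 20 log₁₀(100.41) ≈ 40.04 dB
∠H = 0.00° − 6.23° = -6.23°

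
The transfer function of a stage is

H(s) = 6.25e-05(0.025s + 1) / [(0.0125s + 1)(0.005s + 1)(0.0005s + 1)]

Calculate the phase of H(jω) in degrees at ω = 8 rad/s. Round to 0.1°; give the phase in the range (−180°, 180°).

At ω = 8 rad/s:
zero (1 + j8·0.025) = 1 + j0.2 → |·| ≈ 1.0198, ∠ ≈ 11.31°
pole (1 + j8·0.0125) = 1 + j0.1 → |·| ≈ 1.005, ∠ ≈ 5.71°
pole (1 + j8·0.005) = 1 + j0.04 → |·| ≈ 1.0008, ∠ ≈ 2.29°
pole (1 + j8·0.0005) = 1 + j0.004 → |·| ≈ 1, ∠ ≈ 0.23°
∠H = (11.31°) − (5.71° + 2.29° + 0.23°) = 3.08°

3.1°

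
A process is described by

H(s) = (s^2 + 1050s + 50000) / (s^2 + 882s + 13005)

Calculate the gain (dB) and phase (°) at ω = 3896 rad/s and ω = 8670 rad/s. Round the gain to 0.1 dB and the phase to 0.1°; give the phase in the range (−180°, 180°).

Substitute s = j3896:
Numerator: (j3896)^2 + 1050(j3896) + 50000 = -15128816 + j4090800
Denominator: (j3896)^2 + 882(j3896) + 13005 = -15165811 + j3436272
|N| = √(15128816² + 4090800²) ≈ 1.5672e+07, ∠N ≈ 164.87°
|D| = √(15165811² + 3436272²) ≈ 1.555e+07, ∠D ≈ 167.23°
|H| = 1.5672e+07 / 1.555e+07 ≈ 1.0078
Gain = 20 log₁₀(1.0078) ≈ 0.07 dB
∠H = 164.87° − 167.23° = -2.36°

Substitute s = j8670:
Numerator: (j8670)^2 + 1050(j8670) + 50000 = -75118900 + j9103500
Denominator: (j8670)^2 + 882(j8670) + 13005 = -75155895 + j7646940
|N| = √(75118900² + 9103500²) ≈ 7.5669e+07, ∠N ≈ 173.09°
|D| = √(75155895² + 7646940²) ≈ 7.5544e+07, ∠D ≈ 174.19°
|H| = 7.5669e+07 / 7.5544e+07 ≈ 1.0017
Gain = 20 log₁₀(1.0017) ≈ 0.01 dB
∠H = 173.09° − 174.19° = -1.10°

ω = 3896: 0.1 dB, -2.4°; ω = 8670: 0.0 dB, -1.1°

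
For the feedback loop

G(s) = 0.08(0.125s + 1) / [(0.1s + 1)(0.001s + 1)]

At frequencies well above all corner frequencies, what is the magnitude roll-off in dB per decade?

Each pole contributes −20 dB/decade at high frequency; each zero contributes +20 dB/decade.
Net: 1 zero(s) − 2 pole(s) → -20 dB/decade.

-20 dB/decade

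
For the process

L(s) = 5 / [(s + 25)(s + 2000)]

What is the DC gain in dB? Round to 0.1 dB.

-80.0 dB

L(0) = 5 / (25·2000) = 0.0001
20 log₁₀(0.0001) ≈ -80.00 dB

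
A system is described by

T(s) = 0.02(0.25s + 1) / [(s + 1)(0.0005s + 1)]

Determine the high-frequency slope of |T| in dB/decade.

Each pole contributes −20 dB/decade at high frequency; each zero contributes +20 dB/decade.
Net: 1 zero(s) − 2 pole(s) → -20 dB/decade.

-20 dB/decade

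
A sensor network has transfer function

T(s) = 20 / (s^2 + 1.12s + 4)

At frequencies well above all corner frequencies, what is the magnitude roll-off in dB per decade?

Each pole contributes −20 dB/decade at high frequency; each zero contributes +20 dB/decade.
Net: 0 zero(s) − 2 pole(s) → -40 dB/decade.

-40 dB/decade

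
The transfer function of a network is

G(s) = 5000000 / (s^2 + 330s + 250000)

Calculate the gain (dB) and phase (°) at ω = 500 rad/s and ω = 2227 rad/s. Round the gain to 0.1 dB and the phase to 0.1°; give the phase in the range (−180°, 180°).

At s = jω = j500:
quadratic: (j500)² + 330·j500 + 250000 = 0 + j165000 → |·| ≈ 1.65e+05, ∠ ≈ 90.00°
|G| = 5000000 / 1.65e+05 ≈ 30.303
Gain = 20 log₁₀(30.303) ≈ 29.63 dB
∠G = 0.00° − 90.00° = -90.00°

At s = jω = j2227:
quadratic: (j2227)² + 330·j2227 + 250000 = -4709529 + j734910 → |·| ≈ 4.7665e+06, ∠ ≈ 171.13°
|G| = 5000000 / 4.7665e+06 ≈ 1.049
Gain = 20 log₁₀(1.049) ≈ 0.42 dB
∠G = 0.00° − 171.13° = -171.13°

ω = 500: 29.6 dB, -90.0°; ω = 2227: 0.4 dB, -171.1°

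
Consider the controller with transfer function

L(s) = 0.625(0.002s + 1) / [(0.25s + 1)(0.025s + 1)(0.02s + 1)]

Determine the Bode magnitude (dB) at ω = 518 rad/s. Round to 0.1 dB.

At ω = 518 rad/s:
zero (1 + j518·0.002) = 1 + j1.036 → |·| ≈ 1.4399, ∠ ≈ 46.01°
pole (1 + j518·0.25) = 1 + j129.5 → |·| ≈ 129.5, ∠ ≈ 89.56°
pole (1 + j518·0.025) = 1 + j12.95 → |·| ≈ 12.989, ∠ ≈ 85.58°
pole (1 + j518·0.02) = 1 + j10.36 → |·| ≈ 10.408, ∠ ≈ 84.49°
|L| = 0.625 · 1.4399 / (129.5 · 12.989 · 10.408) ≈ 5.1404e-05
Gain = 20 log₁₀(5.1404e-05) ≈ -85.78 dB

-85.8 dB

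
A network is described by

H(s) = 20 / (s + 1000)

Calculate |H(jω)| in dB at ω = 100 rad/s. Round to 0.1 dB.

Substitute s = j100:
Numerator: 20 = 20 + j0
Denominator: (j100) + 1000 = 1000 + j100
|N| = √(20² + 0²) ≈ 20, ∠N ≈ 0.00°
|D| = √(1000² + 100²) ≈ 1005, ∠D ≈ 5.71°
|H| = 20 / 1005 ≈ 0.0199
Gain = 20 log₁₀(0.0199) ≈ -34.02 dB

-34.0 dB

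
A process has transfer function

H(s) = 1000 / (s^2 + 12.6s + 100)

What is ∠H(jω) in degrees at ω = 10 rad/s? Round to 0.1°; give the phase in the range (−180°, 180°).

At s = jω = j10:
quadratic: (j10)² + 12.6·j10 + 100 = 0 + j126 → |·| ≈ 126, ∠ ≈ 90.00°
∠H = 0.00° − 90.00° = -90.00°

-90.0°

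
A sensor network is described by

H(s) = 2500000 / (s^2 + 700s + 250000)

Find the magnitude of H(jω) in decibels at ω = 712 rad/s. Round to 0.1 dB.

At s = jω = j712:
quadratic: (j712)² + 700·j712 + 250000 = -256944 + j498400 → |·| ≈ 5.6073e+05, ∠ ≈ 117.27°
|H| = 2500000 / 5.6073e+05 ≈ 4.4585
Gain = 20 log₁₀(4.4585) ≈ 12.98 dB

13.0 dB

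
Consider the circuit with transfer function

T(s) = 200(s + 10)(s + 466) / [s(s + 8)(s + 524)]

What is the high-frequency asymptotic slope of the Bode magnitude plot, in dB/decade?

-20 dB/decade

Each pole contributes −20 dB/decade at high frequency; each zero contributes +20 dB/decade.
Net: 2 zero(s) − 3 pole(s) → -20 dB/decade.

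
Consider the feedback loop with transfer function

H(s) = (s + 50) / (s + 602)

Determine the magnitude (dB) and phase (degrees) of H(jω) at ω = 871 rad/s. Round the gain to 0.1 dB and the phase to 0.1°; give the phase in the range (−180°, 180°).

At s = jω = j871:
zero (s+50): 50 + j871 → |·| = √(50²+871²) = √761141 ≈ 872.43, ∠ = arctan(871/50) ≈ 86.71°
pole (s+602): 602 + j871 → |·| = √(602²+871²) = √1121045 ≈ 1058.8, ∠ = arctan(871/602) ≈ 55.35°
|H| = 1 · 872.43 / 1058.8 ≈ 0.82398
Gain = 20 log₁₀(0.82398) ≈ -1.68 dB
∠H = 86.71° − 55.35° = 31.36°

-1.7 dB, 31.4°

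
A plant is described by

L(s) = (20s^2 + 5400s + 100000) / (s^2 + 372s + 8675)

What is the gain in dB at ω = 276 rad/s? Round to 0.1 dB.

24.5 dB

Substitute s = j276:
Numerator: 20(j276)^2 + 5400(j276) + 100000 = -1423520 + j1490400
Denominator: (j276)^2 + 372(j276) + 8675 = -67501 + j102672
|N| = √(1423520² + 1490400²) ≈ 2.061e+06, ∠N ≈ 133.69°
|D| = √(67501² + 102672²) ≈ 1.2287e+05, ∠D ≈ 123.32°
|L| = 2.061e+06 / 1.2287e+05 ≈ 16.774
Gain = 20 log₁₀(16.774) ≈ 24.49 dB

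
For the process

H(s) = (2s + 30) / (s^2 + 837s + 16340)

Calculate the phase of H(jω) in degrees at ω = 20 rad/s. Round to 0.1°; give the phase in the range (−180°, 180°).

6.7°

Substitute s = j20:
Numerator: 2(j20) + 30 = 30 + j40
Denominator: (j20)^2 + 837(j20) + 16340 = 15940 + j16740
|N| = √(30² + 40²) ≈ 50, ∠N ≈ 53.13°
|D| = √(15940² + 16740²) ≈ 23115, ∠D ≈ 46.40°
∠H = 53.13° − 46.40° = 6.73°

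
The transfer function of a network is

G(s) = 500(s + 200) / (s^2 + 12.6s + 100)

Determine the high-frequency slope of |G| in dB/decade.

Each pole contributes −20 dB/decade at high frequency; each zero contributes +20 dB/decade.
Net: 1 zero(s) − 2 pole(s) → -20 dB/decade.

-20 dB/decade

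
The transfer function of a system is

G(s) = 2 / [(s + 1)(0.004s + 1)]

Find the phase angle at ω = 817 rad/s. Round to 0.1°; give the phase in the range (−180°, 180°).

At ω = 817 rad/s:
pole (1 + j817·1) = 1 + j817 → |·| ≈ 817, ∠ ≈ 89.93°
pole (1 + j817·0.004) = 1 + j3.268 → |·| ≈ 3.4176, ∠ ≈ 72.99°
∠G = (0°) − (89.93° + 72.99°) = -162.92°

-162.9°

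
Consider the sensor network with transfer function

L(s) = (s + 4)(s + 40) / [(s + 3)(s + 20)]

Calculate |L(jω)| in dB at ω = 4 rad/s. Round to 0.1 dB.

At s = jω = j4:
zero (s+4): 4 + j4 → |·| = √(4²+4²) = √32 ≈ 5.6569, ∠ = arctan(4/4) ≈ 45.00°
zero (s+40): 40 + j4 → |·| = √(40²+4²) = √1616 ≈ 40.2, ∠ = arctan(4/40) ≈ 5.71°
pole (s+3): 3 + j4 → |·| = √(3²+4²) = √25 ≈ 5, ∠ = arctan(4/3) ≈ 53.13°
pole (s+20): 20 + j4 → |·| = √(20²+4²) = √416 ≈ 20.396, ∠ = arctan(4/20) ≈ 11.31°
|L| = 1 · 227.41 / 101.98 ≈ 2.2299
Gain = 20 log₁₀(2.2299) ≈ 6.97 dB

7.0 dB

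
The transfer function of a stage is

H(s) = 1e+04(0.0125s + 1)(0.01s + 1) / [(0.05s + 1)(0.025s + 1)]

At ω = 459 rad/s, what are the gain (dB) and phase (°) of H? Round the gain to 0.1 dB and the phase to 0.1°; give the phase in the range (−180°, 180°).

At ω = 459 rad/s:
zero (1 + j459·0.0125) = 1 + j5.7375 → |·| ≈ 5.824, ∠ ≈ 80.11°
zero (1 + j459·0.01) = 1 + j4.59 → |·| ≈ 4.6977, ∠ ≈ 77.71°
pole (1 + j459·0.05) = 1 + j22.95 → |·| ≈ 22.972, ∠ ≈ 87.51°
pole (1 + j459·0.025) = 1 + j11.475 → |·| ≈ 11.518, ∠ ≈ 85.02°
|H| = 1e+04 · 5.824 · 4.6977 / (22.972 · 11.518) ≈ 1034
Gain = 20 log₁₀(1034) ≈ 60.29 dB
∠H = (80.11° + 77.71°) − (87.51° + 85.02°) = -14.71°

60.3 dB, -14.7°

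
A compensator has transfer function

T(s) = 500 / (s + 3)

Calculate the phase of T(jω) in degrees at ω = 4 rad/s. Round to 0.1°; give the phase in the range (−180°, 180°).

-53.1°

At s = jω = j4:
pole (s+3): 3 + j4 → |·| = √(3²+4²) = √25 ≈ 5, ∠ = arctan(4/3) ≈ 53.13°
∠T = 0.00° − 53.13° = -53.13°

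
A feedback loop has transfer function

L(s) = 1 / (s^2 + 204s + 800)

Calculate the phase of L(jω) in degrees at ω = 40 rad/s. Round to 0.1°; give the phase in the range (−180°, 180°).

Substitute s = j40:
Numerator: 1 = 1 + j0
Denominator: (j40)^2 + 204(j40) + 800 = -800 + j8160
|N| = √(1² + 0²) ≈ 1, ∠N ≈ 0.00°
|D| = √(800² + 8160²) ≈ 8199.1, ∠D ≈ 95.60°
∠L = 0.00° − 95.60° = -95.60°

-95.6°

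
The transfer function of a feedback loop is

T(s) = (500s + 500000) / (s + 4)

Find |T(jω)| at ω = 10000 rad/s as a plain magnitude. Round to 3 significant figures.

Substitute s = j10000:
Numerator: 500(j10000) + 500000 = 500000 + j5000000
Denominator: (j10000) + 4 = 4 + j10000
|N| = √(500000² + 5000000²) ≈ 5.0249e+06, ∠N ≈ 84.29°
|D| = √(4² + 10000²) ≈ 10000, ∠D ≈ 89.98°
|T| = 5.0249e+06 / 10000 ≈ 502.49

502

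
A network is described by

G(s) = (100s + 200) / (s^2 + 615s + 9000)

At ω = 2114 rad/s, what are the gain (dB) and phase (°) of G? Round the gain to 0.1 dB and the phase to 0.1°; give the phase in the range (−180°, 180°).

Substitute s = j2114:
Numerator: 100(j2114) + 200 = 200 + j211400
Denominator: (j2114)^2 + 615(j2114) + 9000 = -4459996 + j1300110
|N| = √(200² + 211400²) ≈ 2.114e+05, ∠N ≈ 89.95°
|D| = √(4459996² + 1300110²) ≈ 4.6456e+06, ∠D ≈ 163.75°
|G| = 2.114e+05 / 4.6456e+06 ≈ 0.045505
Gain = 20 log₁₀(0.045505) ≈ -26.84 dB
∠G = 89.95° − 163.75° = -73.80°

-26.8 dB, -73.8°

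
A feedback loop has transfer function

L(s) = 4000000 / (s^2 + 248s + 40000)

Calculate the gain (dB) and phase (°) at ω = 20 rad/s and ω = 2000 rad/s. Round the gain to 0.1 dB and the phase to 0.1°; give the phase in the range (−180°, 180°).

At s = jω = j20:
quadratic: (j20)² + 248·j20 + 40000 = 39600 + j4960 → |·| ≈ 39909, ∠ ≈ 7.14°
|L| = 4000000 / 39909 ≈ 100.23
Gain = 20 log₁₀(100.23) ≈ 40.02 dB
∠L = 0.00° − 7.14° = -7.14°

At s = jω = j2000:
quadratic: (j2000)² + 248·j2000 + 40000 = -3960000 + j496000 → |·| ≈ 3.9909e+06, ∠ ≈ 172.86°
|L| = 4000000 / 3.9909e+06 ≈ 1.0023
Gain = 20 log₁₀(1.0023) ≈ 0.02 dB
∠L = 0.00° − 172.86° = -172.86°

ω = 20: 40.0 dB, -7.1°; ω = 2000: 0.0 dB, -172.9°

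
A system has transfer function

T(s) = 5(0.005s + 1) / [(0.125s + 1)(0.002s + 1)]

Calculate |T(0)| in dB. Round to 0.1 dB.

14.0 dB

T(0) = 5 · 1 / 1 = 5
20 log₁₀(5) ≈ 13.98 dB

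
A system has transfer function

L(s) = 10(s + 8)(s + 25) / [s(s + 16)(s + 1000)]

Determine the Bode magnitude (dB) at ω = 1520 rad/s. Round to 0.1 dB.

At s = jω = j1520:
zero (s+8): 8 + j1520 → |·| = √(8²+1520²) = √2310464 ≈ 1520, ∠ = arctan(1520/8) ≈ 89.70°
zero (s+25): 25 + j1520 → |·| = √(25²+1520²) = √2311025 ≈ 1520.2, ∠ = arctan(1520/25) ≈ 89.06°
pole (s+16): 16 + j1520 → |·| = √(16²+1520²) = √2310656 ≈ 1520.1, ∠ = arctan(1520/16) ≈ 89.40°
pole (s+1000): 1000 + j1520 → |·| = √(1000²+1520²) = √3310400 ≈ 1819.5, ∠ = arctan(1520/1000) ≈ 56.66°
pole at origin: |s| = 1520, ∠ = 90.00° (in denominator)
|L| = 10 · 2.3107e+06 / 4.204e+09 ≈ 0.0054964
Gain = 20 log₁₀(0.0054964) ≈ -45.20 dB

-45.2 dB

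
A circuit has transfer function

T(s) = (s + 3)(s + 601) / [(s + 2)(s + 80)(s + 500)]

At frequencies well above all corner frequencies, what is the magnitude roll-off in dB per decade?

-20 dB/decade

Each pole contributes −20 dB/decade at high frequency; each zero contributes +20 dB/decade.
Net: 2 zero(s) − 3 pole(s) → -20 dB/decade.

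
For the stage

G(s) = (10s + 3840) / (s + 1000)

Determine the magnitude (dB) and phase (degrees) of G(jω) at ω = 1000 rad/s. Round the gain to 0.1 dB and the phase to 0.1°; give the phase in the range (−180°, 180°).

17.6 dB, 24.0°

Substitute s = j1000:
Numerator: 10(j1000) + 3840 = 3840 + j10000
Denominator: (j1000) + 1000 = 1000 + j1000
|N| = √(3840² + 10000²) ≈ 10712, ∠N ≈ 68.99°
|D| = √(1000² + 1000²) ≈ 1414.2, ∠D ≈ 45.00°
|G| = 10712 / 1414.2 ≈ 7.5746
Gain = 20 log₁₀(7.5746) ≈ 17.59 dB
∠G = 68.99° − 45.00° = 23.99°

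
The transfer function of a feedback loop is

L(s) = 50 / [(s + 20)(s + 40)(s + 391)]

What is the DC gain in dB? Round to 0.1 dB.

-75.9 dB

L(0) = 50 / (20·40·391) ≈ 0.00015985
20 log₁₀(0.00015985) ≈ -75.93 dB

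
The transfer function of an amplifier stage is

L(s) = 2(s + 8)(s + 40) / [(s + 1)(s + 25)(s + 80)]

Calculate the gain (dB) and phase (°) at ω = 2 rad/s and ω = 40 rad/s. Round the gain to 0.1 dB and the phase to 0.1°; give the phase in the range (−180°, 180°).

ω = 2: -16.6 dB, -52.5°; ω = 40: -31.3 dB, -49.4°

At s = jω = j2:
zero (s+8): 8 + j2 → |·| = √(8²+2²) = √68 ≈ 8.2462, ∠ = arctan(2/8) ≈ 14.04°
zero (s+40): 40 + j2 → |·| = √(40²+2²) = √1604 ≈ 40.05, ∠ = arctan(2/40) ≈ 2.86°
pole (s+1): 1 + j2 → |·| = √(1²+2²) = √5 ≈ 2.2361, ∠ = arctan(2/1) ≈ 63.43°
pole (s+25): 25 + j2 → |·| = √(25²+2²) = √629 ≈ 25.08, ∠ = arctan(2/25) ≈ 4.57°
pole (s+80): 80 + j2 → |·| = √(80²+2²) = √6404 ≈ 80.025, ∠ = arctan(2/80) ≈ 1.43°
|L| = 2 · 330.26 / 4487.9 ≈ 0.14718
Gain = 20 log₁₀(0.14718) ≈ -16.64 dB
∠L = 16.90° − 69.43° = -52.53°

At s = jω = j40:
zero (s+8): 8 + j40 → |·| = √(8²+40²) = √1664 ≈ 40.792, ∠ = arctan(40/8) ≈ 78.69°
zero (s+40): 40 + j40 → |·| = √(40²+40²) = √3200 ≈ 56.569, ∠ = arctan(40/40) ≈ 45.00°
pole (s+1): 1 + j40 → |·| = √(1²+40²) = √1601 ≈ 40.012, ∠ = arctan(40/1) ≈ 88.57°
pole (s+25): 25 + j40 → |·| = √(25²+40²) = √2225 ≈ 47.17, ∠ = arctan(40/25) ≈ 57.99°
pole (s+80): 80 + j40 → |·| = √(80²+40²) = √8000 ≈ 89.443, ∠ = arctan(40/80) ≈ 26.57°
|L| = 2 · 2307.6 / 1.6881e+05 ≈ 0.02734
Gain = 20 log₁₀(0.02734) ≈ -31.26 dB
∠L = 123.69° − 173.13° = -49.44°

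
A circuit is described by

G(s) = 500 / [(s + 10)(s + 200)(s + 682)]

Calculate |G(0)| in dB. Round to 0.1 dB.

-68.7 dB

G(0) = 500 / (10·200·682) ≈ 0.00036657
20 log₁₀(0.00036657) ≈ -68.72 dB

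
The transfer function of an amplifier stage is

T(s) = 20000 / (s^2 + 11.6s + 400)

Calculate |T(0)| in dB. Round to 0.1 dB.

34.0 dB

T(0) = 20000 / 400 = 50
20 log₁₀(50) ≈ 33.98 dB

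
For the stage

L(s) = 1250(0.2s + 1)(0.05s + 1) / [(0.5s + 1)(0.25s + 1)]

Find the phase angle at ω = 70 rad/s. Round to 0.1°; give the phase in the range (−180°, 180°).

At ω = 70 rad/s:
zero (1 + j70·0.2) = 1 + j14 → |·| ≈ 14.036, ∠ ≈ 85.91°
zero (1 + j70·0.05) = 1 + j3.5 → |·| ≈ 3.6401, ∠ ≈ 74.05°
pole (1 + j70·0.5) = 1 + j35 → |·| ≈ 35.014, ∠ ≈ 88.36°
pole (1 + j70·0.25) = 1 + j17.5 → |·| ≈ 17.529, ∠ ≈ 86.73°
∠L = (85.91° + 74.05°) − (88.36° + 86.73°) = -15.13°

-15.1°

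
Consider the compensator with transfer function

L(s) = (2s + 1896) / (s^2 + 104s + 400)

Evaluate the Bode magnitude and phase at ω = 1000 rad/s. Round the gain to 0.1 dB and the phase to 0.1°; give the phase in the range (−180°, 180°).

Substitute s = j1000:
Numerator: 2(j1000) + 1896 = 1896 + j2000
Denominator: (j1000)^2 + 104(j1000) + 400 = -999600 + j104000
|N| = √(1896² + 2000²) ≈ 2755.9, ∠N ≈ 46.53°
|D| = √(999600² + 104000²) ≈ 1.005e+06, ∠D ≈ 174.06°
|L| = 2755.9 / 1.005e+06 ≈ 0.0027422
Gain = 20 log₁₀(0.0027422) ≈ -51.24 dB
∠L = 46.53° − 174.06° = -127.53°

-51.2 dB, -127.5°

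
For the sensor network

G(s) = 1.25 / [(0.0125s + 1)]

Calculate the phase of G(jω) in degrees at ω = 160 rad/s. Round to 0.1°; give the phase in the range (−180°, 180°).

-63.4°

At ω = 160 rad/s:
pole (1 + j160·0.0125) = 1 + j2 → |·| ≈ 2.2361, ∠ ≈ 63.43°
∠G = (0°) − (63.43°) = -63.43°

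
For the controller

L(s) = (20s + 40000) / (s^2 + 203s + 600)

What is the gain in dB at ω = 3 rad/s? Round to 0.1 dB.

33.5 dB

Substitute s = j3:
Numerator: 20(j3) + 40000 = 40000 + j60
Denominator: (j3)^2 + 203(j3) + 600 = 591 + j609
|N| = √(40000² + 60²) ≈ 40000, ∠N ≈ 0.09°
|D| = √(591² + 609²) ≈ 848.62, ∠D ≈ 45.86°
|L| = 40000 / 848.62 ≈ 47.135
Gain = 20 log₁₀(47.135) ≈ 33.47 dB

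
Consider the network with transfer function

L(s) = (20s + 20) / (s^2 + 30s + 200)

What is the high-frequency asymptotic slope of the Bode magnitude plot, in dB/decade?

Each pole contributes −20 dB/decade at high frequency; each zero contributes +20 dB/decade.
Net: 1 zero(s) − 2 pole(s) → -20 dB/decade.

-20 dB/decade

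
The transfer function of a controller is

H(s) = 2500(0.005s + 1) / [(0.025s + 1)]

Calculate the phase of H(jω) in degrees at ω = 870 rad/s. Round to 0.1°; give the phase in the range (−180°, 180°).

At ω = 870 rad/s:
zero (1 + j870·0.005) = 1 + j4.35 → |·| ≈ 4.4635, ∠ ≈ 77.05°
pole (1 + j870·0.025) = 1 + j21.75 → |·| ≈ 21.773, ∠ ≈ 87.37°
∠H = (77.05°) − (87.37°) = -10.32°

-10.3°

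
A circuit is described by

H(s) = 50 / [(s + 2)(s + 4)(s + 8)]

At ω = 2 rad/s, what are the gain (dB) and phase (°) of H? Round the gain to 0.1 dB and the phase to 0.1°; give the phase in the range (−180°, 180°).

-6.4 dB, -85.6°

At s = jω = j2:
pole (s+2): 2 + j2 → |·| = √(2²+2²) = √8 ≈ 2.8284, ∠ = arctan(2/2) ≈ 45.00°
pole (s+4): 4 + j2 → |·| = √(4²+2²) = √20 ≈ 4.4721, ∠ = arctan(2/4) ≈ 26.57°
pole (s+8): 8 + j2 → |·| = √(8²+2²) = √68 ≈ 8.2462, ∠ = arctan(2/8) ≈ 14.04°
|H| = 50 / 104.31 ≈ 0.47934
Gain = 20 log₁₀(0.47934) ≈ -6.39 dB
∠H = 0.00° − 85.61° = -85.61°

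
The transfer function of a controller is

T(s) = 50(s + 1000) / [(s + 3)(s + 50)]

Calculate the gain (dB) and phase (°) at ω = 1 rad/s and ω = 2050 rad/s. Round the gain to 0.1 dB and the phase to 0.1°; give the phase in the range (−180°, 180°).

ω = 1: 50.0 dB, -19.5°; ω = 2050: -31.3 dB, -114.5°

At s = jω = j1:
zero (s+1000): 1000 + j1 → |·| = √(1000²+1²) = √1000001 ≈ 1000, ∠ = arctan(1/1000) ≈ 0.06°
pole (s+3): 3 + j1 → |·| = √(3²+1²) = √10 ≈ 3.1623, ∠ = arctan(1/3) ≈ 18.43°
pole (s+50): 50 + j1 → |·| = √(50²+1²) = √2501 ≈ 50.01, ∠ = arctan(1/50) ≈ 1.15°
|T| = 50 · 1000 / 158.15 ≈ 316.16
Gain = 20 log₁₀(316.16) ≈ 50.00 dB
∠T = 0.06° − 19.58° = -19.52°

At s = jω = j2050:
zero (s+1000): 1000 + j2050 → |·| = √(1000²+2050²) = √5202500 ≈ 2280.9, ∠ = arctan(2050/1000) ≈ 64.00°
pole (s+3): 3 + j2050 → |·| = √(3²+2050²) = √4202509 ≈ 2050, ∠ = arctan(2050/3) ≈ 89.92°
pole (s+50): 50 + j2050 → |·| = √(50²+2050²) = √4205000 ≈ 2050.6, ∠ = arctan(2050/50) ≈ 88.60°
|T| = 50 · 2280.9 / 4.2037e+06 ≈ 0.02713
Gain = 20 log₁₀(0.02713) ≈ -31.33 dB
∠T = 64.00° − 178.52° = -114.52°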